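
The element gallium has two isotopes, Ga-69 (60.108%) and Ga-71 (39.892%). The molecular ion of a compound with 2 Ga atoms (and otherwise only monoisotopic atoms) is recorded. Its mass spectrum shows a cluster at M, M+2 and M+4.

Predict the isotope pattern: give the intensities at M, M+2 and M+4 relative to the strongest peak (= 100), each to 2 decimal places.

Each Ga atom is independently Ga-69 (p = 0.60108) or Ga-71 (q = 0.39892); the cluster is the binomial expansion (p + q)^2.
P(M) = 0.60108^2 = 0.361297
P(M+2) = 2 × 0.60108^1 × 0.39892^1 = 0.479566
P(M+4) = 0.39892^2 = 0.159137
The M+2 peak is largest (0.479566); scaling to 100 gives 75.34 : 100.00 : 33.18.

75.34 : 100.00 : 33.18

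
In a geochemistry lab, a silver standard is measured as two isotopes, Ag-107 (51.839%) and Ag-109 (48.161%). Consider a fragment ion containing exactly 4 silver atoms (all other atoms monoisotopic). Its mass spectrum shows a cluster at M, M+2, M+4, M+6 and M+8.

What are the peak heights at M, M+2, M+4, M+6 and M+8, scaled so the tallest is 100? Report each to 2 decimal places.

The 4 Ag atoms are independent, so intensities follow the terms of (0.51839 + 0.48161)^4.
P(M) = 0.51839^4 = 0.072215
P(M+2) = 4 × 0.51839^3 × 0.48161^1 = 0.268365
P(M+4) = 6 × 0.51839^2 × 0.48161^2 = 0.373986
P(M+6) = 4 × 0.51839^1 × 0.48161^3 = 0.231634
P(M+8) = 0.48161^4 = 0.053800
The M+4 peak is largest (0.373986); scaling to 100 gives 19.31 : 71.76 : 100.00 : 61.94 : 14.39.

19.31 : 71.76 : 100.00 : 61.94 : 14.39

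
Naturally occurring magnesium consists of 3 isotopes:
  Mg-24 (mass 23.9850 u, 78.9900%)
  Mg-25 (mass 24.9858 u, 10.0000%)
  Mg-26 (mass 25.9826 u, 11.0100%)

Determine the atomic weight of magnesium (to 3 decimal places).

Ar = Σ fᵢ·mᵢ = 0.789900 × 23.9850 + 0.100000 × 24.9858 + 0.110100 × 25.9826
= 18.94575 + 2.49858 + 2.86068 = 24.30501 u

24.305 u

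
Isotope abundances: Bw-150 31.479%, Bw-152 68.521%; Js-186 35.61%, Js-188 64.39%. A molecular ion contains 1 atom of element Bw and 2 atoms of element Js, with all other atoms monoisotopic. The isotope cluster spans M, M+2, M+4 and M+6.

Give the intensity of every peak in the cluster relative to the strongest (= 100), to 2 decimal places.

Element Bw pattern (n=1): 0.31479 : 0.68521
Element Js pattern (n=2): 0.12680721 : 0.45858558 : 0.41460721
Convolve the two distributions (both contribute in 2-u steps):
  M: 0.31479×0.12680721 = 0.039918
  M+2: 0.31479×0.45858558 + 0.68521×0.12680721 = 0.231248
  M+4: 0.31479×0.41460721 + 0.68521×0.45858558 = 0.444742
  M+6: 0.68521×0.41460721 = 0.284093
Scale to base peak (0.444742) = 100: 8.98 : 52.00 : 100.00 : 63.88

8.98 : 52.00 : 100.00 : 63.88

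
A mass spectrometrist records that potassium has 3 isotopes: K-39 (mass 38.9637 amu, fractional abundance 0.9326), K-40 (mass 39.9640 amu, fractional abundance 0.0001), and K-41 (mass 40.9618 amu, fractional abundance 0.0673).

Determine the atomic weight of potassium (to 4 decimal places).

39.0983 amu

Ar = Σ fᵢ·mᵢ = 0.9326 × 38.9637 + 0.0001 × 39.9640 + 0.0673 × 40.9618
= 36.33755 + 0.00400 + 2.75673 = 39.09828 amu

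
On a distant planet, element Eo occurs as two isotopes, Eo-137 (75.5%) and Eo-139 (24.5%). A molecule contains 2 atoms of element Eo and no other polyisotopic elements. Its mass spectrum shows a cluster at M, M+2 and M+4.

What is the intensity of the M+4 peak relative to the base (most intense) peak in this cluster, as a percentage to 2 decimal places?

10.53%

(0.755 + 0.245)^2 gives M 0.5700, M+2 0.3700, M+4 0.0600; the largest is M.
P(M) = C(2,0) × 0.755^2 × 0.245^0 = 1 × 0.570025 × 1.0000 = 0.570025 (base)
P(M+4) = C(2,2) × 0.755^0 × 0.245^2 = 1 × 1.0000 × 0.060025 = 0.060025
Relative intensity = 0.060025 / 0.570025 × 100 = 10.53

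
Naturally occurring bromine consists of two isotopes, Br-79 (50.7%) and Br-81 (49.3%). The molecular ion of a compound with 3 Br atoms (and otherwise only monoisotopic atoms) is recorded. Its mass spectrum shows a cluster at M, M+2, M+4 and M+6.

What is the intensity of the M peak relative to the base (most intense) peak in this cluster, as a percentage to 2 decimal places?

34.28%

Binomial terms of (0.507 + 0.493)^3: M 0.1303, M+2 0.3802, M+4 0.3697, M+6 0.1198 → M+2 is the base peak.
P(M+2) = C(3,1) × 0.507^2 × 0.493^1 = 3 × 0.257049 × 0.4930 = 0.380175 (base)
P(M) = C(3,0) × 0.507^3 × 0.493^0 = 1 × 0.13032384 × 1.0000 = 0.130324
Relative intensity = 0.130324 / 0.380175 × 100 = 34.28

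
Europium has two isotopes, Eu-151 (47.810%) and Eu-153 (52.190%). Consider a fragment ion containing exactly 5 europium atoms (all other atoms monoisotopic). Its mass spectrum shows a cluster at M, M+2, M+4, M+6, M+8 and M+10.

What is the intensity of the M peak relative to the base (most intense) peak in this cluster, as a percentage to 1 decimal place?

Binomial terms of (0.47810 + 0.52190)^5: M 0.0250, M+2 0.1363, M+4 0.2977, M+6 0.3249, M+8 0.1774, M+10 0.0387 → M+6 is the base peak.
P(M+6) = C(5,3) × 0.47810^2 × 0.52190^3 = 10 × 0.22857961 × 0.14215492 = 0.324937 (base)
P(M) = C(5,0) × 0.47810^5 × 0.52190^0 = 1 × 0.02498007 × 1.0000 = 0.024980
Relative intensity = 0.024980 / 0.324937 × 100 = 7.7

7.7%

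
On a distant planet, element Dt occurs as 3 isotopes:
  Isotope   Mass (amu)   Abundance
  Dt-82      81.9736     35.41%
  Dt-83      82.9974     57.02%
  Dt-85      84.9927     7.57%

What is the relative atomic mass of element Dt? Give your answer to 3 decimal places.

82.786 amu

Weight each isotope mass by its fractional abundance: 0.3541 × 81.9736 + 0.5702 × 82.9974 + 0.0757 × 84.9927
= 29.02685 + 47.32512 + 6.43395 = 82.78592 amu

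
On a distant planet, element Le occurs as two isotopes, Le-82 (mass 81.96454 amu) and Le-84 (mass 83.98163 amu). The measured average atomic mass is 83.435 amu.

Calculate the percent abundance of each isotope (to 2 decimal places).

Le-82: 27.10%, Le-84: 72.90%

With x = fraction of Le-82 (so Le-84 is 1 − x):
81.96454·x + 83.98163·(1 − x) = 83.435
(81.96454 − 83.98163)·x = 83.435 − 83.98163
x = -0.54663 / -2.01709 = 0.27100 → 27.10% Le-82, 72.90% Le-84.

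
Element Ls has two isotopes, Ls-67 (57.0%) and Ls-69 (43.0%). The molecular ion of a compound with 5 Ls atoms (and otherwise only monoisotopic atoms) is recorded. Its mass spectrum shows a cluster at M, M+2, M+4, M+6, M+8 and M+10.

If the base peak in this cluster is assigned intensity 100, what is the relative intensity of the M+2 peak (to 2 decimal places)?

66.28

Term probabilities: M 0.0602, M+2 0.2270, M+4 0.3424, M+6 0.2583, M+8 0.0974, M+10 0.0147. Base peak = M+4.
P(M+4) = C(5,2) × 0.570^3 × 0.430^2 = 10 × 0.185193 × 0.1849 = 0.342422 (base)
P(M+2) = C(5,1) × 0.570^4 × 0.430^1 = 5 × 0.10556001 × 0.4300 = 0.226954
Relative intensity = 0.226954 / 0.342422 × 100 = 66.28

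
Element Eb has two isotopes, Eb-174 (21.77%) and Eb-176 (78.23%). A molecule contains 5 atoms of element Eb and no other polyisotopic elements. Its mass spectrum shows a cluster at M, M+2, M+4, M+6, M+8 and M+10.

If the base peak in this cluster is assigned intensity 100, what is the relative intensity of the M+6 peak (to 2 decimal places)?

(0.2177 + 0.7823)^5 gives M 0.0005, M+2 0.0088, M+4 0.0631, M+6 0.2269, M+8 0.4077, M+10 0.2930; the largest is M+8.
P(M+8) = C(5,4) × 0.2177^1 × 0.7823^4 = 5 × 0.2177 × 0.37453579 = 0.407682 (base)
P(M+6) = C(5,3) × 0.2177^2 × 0.7823^3 = 10 × 0.04739329 × 0.47876235 = 0.226901
Relative intensity = 0.226901 / 0.407682 × 100 = 55.66

55.66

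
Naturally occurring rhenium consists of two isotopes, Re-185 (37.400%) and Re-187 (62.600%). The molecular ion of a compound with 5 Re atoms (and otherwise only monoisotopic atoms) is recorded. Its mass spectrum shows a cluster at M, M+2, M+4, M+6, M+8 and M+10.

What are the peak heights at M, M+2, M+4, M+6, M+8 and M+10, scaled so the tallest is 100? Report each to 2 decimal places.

2.13 : 17.85 : 59.74 : 100.00 : 83.69 : 28.02

The 5 Re atoms are independent, so intensities follow the terms of (0.37400 + 0.62600)^5.
P(M) = 0.37400^5 = 0.007317
P(M+2) = 5 × 0.37400^4 × 0.62600^1 = 0.061239
P(M+4) = 10 × 0.37400^3 × 0.62600^2 = 0.205005
P(M+6) = 10 × 0.37400^2 × 0.62600^3 = 0.343136
P(M+8) = 5 × 0.37400^1 × 0.62600^4 = 0.287170
P(M+10) = 0.62600^5 = 0.096133
The M+6 peak is largest (0.343136); scaling to 100 gives 2.13 : 17.85 : 59.74 : 100.00 : 83.69 : 28.02.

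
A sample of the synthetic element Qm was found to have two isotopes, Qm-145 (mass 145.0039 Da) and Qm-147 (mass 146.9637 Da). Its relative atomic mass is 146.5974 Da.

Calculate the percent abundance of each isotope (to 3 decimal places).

Qm-145: 18.691%, Qm-147: 81.309%

Writing the weighted mean with unknown fraction x of Qm-145:
145.0039·x + 146.9637·(1 − x) = 146.5974
(145.0039 − 146.9637)·x = 146.5974 − 146.9637
x = -0.3663 / -1.9598 = 0.18691 → 18.691% Qm-145, 81.309% Qm-147.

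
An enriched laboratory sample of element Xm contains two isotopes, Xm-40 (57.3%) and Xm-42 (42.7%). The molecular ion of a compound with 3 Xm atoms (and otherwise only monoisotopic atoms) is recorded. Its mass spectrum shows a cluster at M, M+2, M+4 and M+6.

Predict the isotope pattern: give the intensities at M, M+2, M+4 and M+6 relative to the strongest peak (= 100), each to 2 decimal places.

The 3 Xm atoms are independent, so intensities follow the terms of (0.573 + 0.427)^3.
P(M) = 0.573^3 = 0.188133
P(M+2) = 3 × 0.573^2 × 0.427^1 = 0.420589
P(M+4) = 3 × 0.573^1 × 0.427^2 = 0.313424
P(M+6) = 0.427^3 = 0.077854
The M+2 peak is largest (0.420589); scaling to 100 gives 44.73 : 100.00 : 74.52 : 18.51.

44.73 : 100.00 : 74.52 : 18.51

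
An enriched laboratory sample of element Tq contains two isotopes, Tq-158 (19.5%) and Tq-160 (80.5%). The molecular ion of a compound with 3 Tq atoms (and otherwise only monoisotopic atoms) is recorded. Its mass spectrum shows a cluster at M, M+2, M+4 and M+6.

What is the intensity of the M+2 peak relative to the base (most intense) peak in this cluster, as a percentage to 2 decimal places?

Term probabilities: M 0.0074, M+2 0.0918, M+4 0.3791, M+6 0.5217. Base peak = M+6.
P(M+6) = C(3,3) × 0.195^0 × 0.805^3 = 1 × 1.0000 × 0.52166012 = 0.521660 (base)
P(M+2) = C(3,1) × 0.195^2 × 0.805^1 = 3 × 0.038025 × 0.8050 = 0.091830
Relative intensity = 0.091830 / 0.521660 × 100 = 17.60

17.60%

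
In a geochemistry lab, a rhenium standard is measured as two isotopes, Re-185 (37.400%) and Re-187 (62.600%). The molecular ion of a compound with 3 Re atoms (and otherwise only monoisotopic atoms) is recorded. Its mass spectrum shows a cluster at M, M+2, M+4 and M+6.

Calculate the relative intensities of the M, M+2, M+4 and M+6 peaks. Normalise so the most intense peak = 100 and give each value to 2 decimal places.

The 3 Re atoms are independent, so intensities follow the terms of (0.37400 + 0.62600)^3.
P(M) = 0.37400^3 = 0.052314
P(M+2) = 3 × 0.37400^2 × 0.62600^1 = 0.262687
P(M+4) = 3 × 0.37400^1 × 0.62600^2 = 0.439685
P(M+6) = 0.62600^3 = 0.245314
The M+4 peak is largest (0.439685); scaling to 100 gives 11.90 : 59.74 : 100.00 : 55.79.

11.90 : 59.74 : 100.00 : 55.79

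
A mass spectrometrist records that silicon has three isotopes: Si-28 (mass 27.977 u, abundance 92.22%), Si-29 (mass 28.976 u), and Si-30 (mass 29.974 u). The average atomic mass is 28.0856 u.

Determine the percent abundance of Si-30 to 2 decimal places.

3.09%

The remaining 7.78% is split between Si-29 (fraction x) and Si-30 (fraction 0.0778 − x).
Substituting: 28.976x + 29.974(0.0778 − x) = 2.2852106
(28.976 − 29.974)x = -0.0467666  ⇒  x = 0.04686, y = 0.03094
Si-29: 4.69%, Si-30: 3.09%.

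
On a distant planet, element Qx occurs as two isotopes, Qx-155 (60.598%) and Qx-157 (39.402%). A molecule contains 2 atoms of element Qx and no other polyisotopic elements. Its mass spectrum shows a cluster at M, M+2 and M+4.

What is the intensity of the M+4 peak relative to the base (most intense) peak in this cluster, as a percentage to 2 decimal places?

32.51%

Binomial terms of (0.60598 + 0.39402)^2: M 0.3672, M+2 0.4775, M+4 0.1553 → M+2 is the base peak.
P(M+2) = C(2,1) × 0.60598^1 × 0.39402^1 = 2 × 0.60598 × 0.39402 = 0.477536 (base)
P(M+4) = C(2,2) × 0.60598^0 × 0.39402^2 = 1 × 1.0000 × 0.15525176 = 0.155252
Relative intensity = 0.155252 / 0.477536 × 100 = 32.51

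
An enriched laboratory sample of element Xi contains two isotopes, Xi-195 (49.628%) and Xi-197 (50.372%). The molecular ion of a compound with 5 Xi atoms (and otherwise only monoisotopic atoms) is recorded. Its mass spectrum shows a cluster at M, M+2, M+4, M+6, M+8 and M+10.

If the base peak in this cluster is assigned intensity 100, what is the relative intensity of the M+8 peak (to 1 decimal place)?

Binomial terms of (0.49628 + 0.50372)^5: M 0.0301, M+2 0.1528, M+4 0.3101, M+6 0.3148, M+8 0.1598, M+10 0.0324 → M+6 is the base peak.
P(M+6) = C(5,3) × 0.49628^2 × 0.50372^3 = 10 × 0.24629384 × 0.12781081 = 0.314790 (base)
P(M+8) = C(5,4) × 0.49628^1 × 0.50372^4 = 5 × 0.49628 × 0.06438086 = 0.159755
Relative intensity = 0.159755 / 0.314790 × 100 = 50.7

50.7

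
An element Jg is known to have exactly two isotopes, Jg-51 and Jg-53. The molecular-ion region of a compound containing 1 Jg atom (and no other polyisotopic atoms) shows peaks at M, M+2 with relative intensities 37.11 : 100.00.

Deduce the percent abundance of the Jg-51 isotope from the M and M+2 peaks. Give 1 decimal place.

27.1%

If p is the fraction of Jg that is Jg-51, then I(M+2)/I(M) = [C(1,1)·p^0·(1−p)] / p^1 = 1·(1−p)/p = 100.00/37.11 = 2.6947
(1−p)/p = 2.6947/1 = 2.6947  ⇒  p = 1/(1 + 2.6947) = 0.2707
Jg-51: 27.1%, Jg-53: 72.9%.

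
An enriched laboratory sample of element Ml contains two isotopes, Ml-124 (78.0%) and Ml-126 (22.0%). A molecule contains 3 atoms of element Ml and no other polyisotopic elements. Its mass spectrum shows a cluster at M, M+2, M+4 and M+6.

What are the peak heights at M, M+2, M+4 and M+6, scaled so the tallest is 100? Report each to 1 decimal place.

Expanding (0.780 + 0.220)^3:
P(M) = 0.780^3 = 0.474552
P(M+2) = 3 × 0.780^2 × 0.220^1 = 0.401544
P(M+4) = 3 × 0.780^1 × 0.220^2 = 0.113256
P(M+6) = 0.220^3 = 0.010648
The M peak is largest (0.474552); scaling to 100 gives 100.0 : 84.6 : 23.9 : 2.2.

100.0 : 84.6 : 23.9 : 2.2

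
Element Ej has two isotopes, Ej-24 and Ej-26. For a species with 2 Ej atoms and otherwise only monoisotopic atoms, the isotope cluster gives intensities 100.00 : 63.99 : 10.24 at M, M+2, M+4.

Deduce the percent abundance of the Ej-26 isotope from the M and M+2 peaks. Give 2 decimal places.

If p is the fraction of Ej that is Ej-24, then I(M+2)/I(M) = [C(2,1)·p^1·(1−p)] / p^2 = 2·(1−p)/p = 63.99/100.00 = 0.6399
(1−p)/p = 0.6399/2 = 0.3200  ⇒  p = 1/(1 + 0.3200) = 0.7576
Ej-24: 75.76%, Ej-26: 24.24%.

24.24%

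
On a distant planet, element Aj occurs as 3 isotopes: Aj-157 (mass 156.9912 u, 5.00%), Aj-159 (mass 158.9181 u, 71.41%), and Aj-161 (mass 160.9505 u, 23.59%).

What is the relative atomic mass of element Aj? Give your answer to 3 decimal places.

159.301 u

Weight each isotope mass by its fractional abundance: 0.0500 × 156.9912 + 0.7141 × 158.9181 + 0.2359 × 160.9505
= 7.84956 + 113.48342 + 37.96822 = 159.30120 u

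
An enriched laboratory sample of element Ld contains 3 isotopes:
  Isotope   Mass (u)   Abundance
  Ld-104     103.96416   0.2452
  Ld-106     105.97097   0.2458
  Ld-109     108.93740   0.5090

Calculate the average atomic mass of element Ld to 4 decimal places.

The abundance-weighted mean is 0.2452 × 103.96416 + 0.2458 × 105.97097 + 0.5090 × 108.93740
= 25.492012 + 26.047664 + 55.449137 = 106.988813 u

106.9888 u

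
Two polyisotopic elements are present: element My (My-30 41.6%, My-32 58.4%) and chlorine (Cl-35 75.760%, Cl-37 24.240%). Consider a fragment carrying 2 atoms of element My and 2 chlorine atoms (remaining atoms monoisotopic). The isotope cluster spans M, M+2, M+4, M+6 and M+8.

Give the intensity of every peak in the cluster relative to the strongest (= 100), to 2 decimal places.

Element My pattern (n=2): 0.173056 : 0.485888 : 0.341056
Chlorine pattern (n=2): 0.57395776 : 0.36728448 : 0.05875776
Convolve the two distributions (both contribute in 2-u steps):
  M: 0.173056×0.57395776 = 0.099327
  M+2: 0.173056×0.36728448 + 0.485888×0.57395776 = 0.342440
  M+4: 0.173056×0.05875776 + 0.485888×0.36728448 + 0.341056×0.57395776 = 0.384379
  M+6: 0.485888×0.05875776 + 0.341056×0.36728448 = 0.153814
  M+8: 0.341056×0.05875776 = 0.020040
Scale to base peak (0.384379) = 100: 25.84 : 89.09 : 100.00 : 40.02 : 5.21

25.84 : 89.09 : 100.00 : 40.02 : 5.21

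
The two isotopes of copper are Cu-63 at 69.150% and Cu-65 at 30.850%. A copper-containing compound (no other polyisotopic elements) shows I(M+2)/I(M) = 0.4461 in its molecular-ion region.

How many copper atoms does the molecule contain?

1

For n independent Cu atoms, I(M+2)/I(M) = n · (abundance Cu-65) / (abundance Cu-63) = n · 0.30850/0.69150.
n = 0.4461 × 0.69150/0.30850 = 1.00 ≈ 1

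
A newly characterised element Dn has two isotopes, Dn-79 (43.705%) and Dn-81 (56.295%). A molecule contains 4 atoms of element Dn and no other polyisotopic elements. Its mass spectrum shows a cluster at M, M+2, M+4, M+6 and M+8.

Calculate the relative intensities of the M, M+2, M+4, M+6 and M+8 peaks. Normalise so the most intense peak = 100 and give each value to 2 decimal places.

10.05 : 51.76 : 100.00 : 85.87 : 27.65

Expanding (0.43705 + 0.56295)^4:
P(M) = 0.43705^4 = 0.036486
P(M+2) = 4 × 0.43705^3 × 0.56295^1 = 0.187985
P(M+4) = 6 × 0.43705^2 × 0.56295^2 = 0.363206
P(M+6) = 4 × 0.43705^1 × 0.56295^3 = 0.311889
P(M+8) = 0.56295^4 = 0.100434
The M+4 peak is largest (0.363206); scaling to 100 gives 10.05 : 51.76 : 100.00 : 85.87 : 27.65.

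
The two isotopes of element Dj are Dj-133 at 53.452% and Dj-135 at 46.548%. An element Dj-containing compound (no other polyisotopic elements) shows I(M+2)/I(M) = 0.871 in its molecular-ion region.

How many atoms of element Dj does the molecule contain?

With n Dj atoms, P(M+2)/P(M) = C(n,1)·p^(n−1)q / p^n = n·q/p = n · 0.46548/0.53452.
n = 0.871 × 0.53452/0.46548 = 1.00 ≈ 1

1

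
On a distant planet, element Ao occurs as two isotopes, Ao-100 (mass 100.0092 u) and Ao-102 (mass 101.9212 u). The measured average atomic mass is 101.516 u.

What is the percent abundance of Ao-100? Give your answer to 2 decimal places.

With x = fraction of Ao-100 (so Ao-102 is 1 − x):
100.0092·x + 101.9212·(1 − x) = 101.516
(100.0092 − 101.9212)·x = 101.516 − 101.9212
x = -0.4052 / -1.9120 = 0.21192 → 21.19% Ao-100, 78.81% Ao-102.

21.19%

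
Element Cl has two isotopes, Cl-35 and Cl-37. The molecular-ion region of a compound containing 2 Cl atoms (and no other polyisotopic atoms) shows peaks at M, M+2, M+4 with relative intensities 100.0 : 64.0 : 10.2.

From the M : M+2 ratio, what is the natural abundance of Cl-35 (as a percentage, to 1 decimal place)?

75.8%

Write p for the Cl-35 fraction. I(M+2)/I(M) = [C(2,1)·p^1·(1−p)] / p^2 = 2·(1−p)/p = 64.0/100.0 = 0.6400
(1−p)/p = 0.6400/2 = 0.3200  ⇒  p = 1/(1 + 0.3200) = 0.7576
Cl-35: 75.8%, Cl-37: 24.2%.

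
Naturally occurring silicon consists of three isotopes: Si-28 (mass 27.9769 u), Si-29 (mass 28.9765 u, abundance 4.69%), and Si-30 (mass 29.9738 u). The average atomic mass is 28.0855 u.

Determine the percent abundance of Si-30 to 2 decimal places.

3.09%

Let x and y be the fractions of Si-28 and Si-30. Then x + y = 1 − 0.0469 = 0.9531 and 27.9769x + 29.9738y = 28.0855 − 0.0469×28.9765 = 26.72650215.
Substituting: 27.9769x + 29.9738(0.9531 − x) = 26.72650215
(27.9769 − 29.9738)x = -1.84152663  ⇒  x = 0.92219, y = 0.03091
Si-28: 92.22%, Si-30: 3.09%.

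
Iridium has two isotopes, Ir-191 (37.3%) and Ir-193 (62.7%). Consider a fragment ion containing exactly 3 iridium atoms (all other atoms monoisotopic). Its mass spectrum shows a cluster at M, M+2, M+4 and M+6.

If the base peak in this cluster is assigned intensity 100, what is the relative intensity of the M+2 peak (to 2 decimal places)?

59.49

(0.373 + 0.627)^3 gives M 0.0519, M+2 0.2617, M+4 0.4399, M+6 0.2465; the largest is M+4.
P(M+4) = C(3,2) × 0.373^1 × 0.627^2 = 3 × 0.3730 × 0.393129 = 0.439911 (base)
P(M+2) = C(3,1) × 0.373^2 × 0.627^1 = 3 × 0.139129 × 0.6270 = 0.261702
Relative intensity = 0.261702 / 0.439911 × 100 = 59.49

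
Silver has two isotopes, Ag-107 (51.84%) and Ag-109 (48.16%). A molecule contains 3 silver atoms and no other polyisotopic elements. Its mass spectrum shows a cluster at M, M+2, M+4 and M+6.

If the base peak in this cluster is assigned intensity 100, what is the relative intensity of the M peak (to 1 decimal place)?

35.9

Binomial terms of (0.5184 + 0.4816)^3: M 0.1393, M+2 0.3883, M+4 0.3607, M+6 0.1117 → M+2 is the base peak.
P(M+2) = C(3,1) × 0.5184^2 × 0.4816^1 = 3 × 0.26873856 × 0.4816 = 0.388273 (base)
P(M) = C(3,0) × 0.5184^3 × 0.4816^0 = 1 × 0.13931407 × 1.0000 = 0.139314
Relative intensity = 0.139314 / 0.388273 × 100 = 35.9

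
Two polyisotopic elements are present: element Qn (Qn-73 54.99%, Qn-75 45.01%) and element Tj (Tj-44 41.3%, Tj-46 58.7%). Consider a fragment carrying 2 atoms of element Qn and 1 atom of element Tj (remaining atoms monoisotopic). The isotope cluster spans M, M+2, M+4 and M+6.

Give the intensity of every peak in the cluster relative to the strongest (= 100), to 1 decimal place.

32.7 : 100.0 : 98.0 : 31.1

Element Qn pattern (n=2): 0.30239001 : 0.49501998 : 0.20259001
Element Tj pattern (n=1): 0.4130 : 0.5870
Convolve the two distributions (both contribute in 2-u steps):
  M: 0.30239001×0.4130 = 0.124887
  M+2: 0.30239001×0.5870 + 0.49501998×0.4130 = 0.381946
  M+4: 0.49501998×0.5870 + 0.20259001×0.4130 = 0.374246
  M+6: 0.20259001×0.5870 = 0.118920
Scale to base peak (0.381946) = 100: 32.7 : 100.0 : 98.0 : 31.1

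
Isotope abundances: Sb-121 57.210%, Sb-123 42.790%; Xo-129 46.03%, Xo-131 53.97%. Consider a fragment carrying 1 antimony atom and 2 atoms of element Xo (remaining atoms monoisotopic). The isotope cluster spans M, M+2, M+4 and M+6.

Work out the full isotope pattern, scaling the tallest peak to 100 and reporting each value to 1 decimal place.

32.0 : 98.9 : 100.0 : 32.9

Antimony pattern (n=1): 0.5721 : 0.4279
Element Xo pattern (n=2): 0.21187609 : 0.49684782 : 0.29127609
Convolve the two distributions (both contribute in 2-u steps):
  M: 0.5721×0.21187609 = 0.121214
  M+2: 0.5721×0.49684782 + 0.4279×0.21187609 = 0.374908
  M+4: 0.5721×0.29127609 + 0.4279×0.49684782 = 0.379240
  M+6: 0.4279×0.29127609 = 0.124637
Scale to base peak (0.379240) = 100: 32.0 : 98.9 : 100.0 : 32.9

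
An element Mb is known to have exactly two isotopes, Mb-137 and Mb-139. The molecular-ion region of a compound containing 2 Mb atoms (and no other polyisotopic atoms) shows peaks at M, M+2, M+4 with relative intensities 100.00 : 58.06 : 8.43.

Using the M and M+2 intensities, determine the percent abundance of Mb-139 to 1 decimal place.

Let p = fractional abundance of Mb-137. I(M+2)/I(M) = [C(2,1)·p^1·(1−p)] / p^2 = 2·(1−p)/p = 58.06/100.00 = 0.5806
(1−p)/p = 0.5806/2 = 0.2903  ⇒  p = 1/(1 + 0.2903) = 0.7750
Mb-137: 77.5%, Mb-139: 22.5%.

22.5%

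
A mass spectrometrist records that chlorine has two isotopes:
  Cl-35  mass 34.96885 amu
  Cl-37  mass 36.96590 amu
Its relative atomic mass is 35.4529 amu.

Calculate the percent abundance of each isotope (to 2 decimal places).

Let x be the fractional abundance of Cl-35; then Cl-37 has abundance 1 − x.
34.96885·x + 36.96590·(1 − x) = 35.4529
(34.96885 − 36.96590)·x = 35.4529 − 36.96590
x = -1.51300 / -1.99705 = 0.75762 → 75.76% Cl-35, 24.24% Cl-37.

Cl-35: 75.76%, Cl-37: 24.24%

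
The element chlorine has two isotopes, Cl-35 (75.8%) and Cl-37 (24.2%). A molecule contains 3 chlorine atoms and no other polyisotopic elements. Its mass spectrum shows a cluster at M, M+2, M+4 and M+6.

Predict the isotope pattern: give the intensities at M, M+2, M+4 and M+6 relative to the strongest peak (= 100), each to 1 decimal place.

100.0 : 95.8 : 30.6 : 3.3

The 3 Cl atoms are independent, so intensities follow the terms of (0.758 + 0.242)^3.
P(M) = 0.758^3 = 0.435520
P(M+2) = 3 × 0.758^2 × 0.242^1 = 0.417133
P(M+4) = 3 × 0.758^1 × 0.242^2 = 0.133175
P(M+6) = 0.242^3 = 0.014172
The M peak is largest (0.435520); scaling to 100 gives 100.0 : 95.8 : 30.6 : 3.3.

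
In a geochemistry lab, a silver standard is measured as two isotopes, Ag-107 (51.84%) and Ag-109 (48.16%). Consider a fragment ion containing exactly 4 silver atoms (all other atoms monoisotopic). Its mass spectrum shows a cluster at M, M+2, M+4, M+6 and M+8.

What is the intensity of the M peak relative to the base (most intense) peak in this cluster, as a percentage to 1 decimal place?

19.3%

Binomial terms of (0.5184 + 0.4816)^4: M 0.0722, M+2 0.2684, M+4 0.3740, M+6 0.2316, M+8 0.0538 → M+4 is the base peak.
P(M+4) = C(4,2) × 0.5184^2 × 0.4816^2 = 6 × 0.26873856 × 0.23193856 = 0.373985 (base)
P(M) = C(4,0) × 0.5184^4 × 0.4816^0 = 1 × 0.07222041 × 1.0000 = 0.072220
Relative intensity = 0.072220 / 0.373985 × 100 = 19.3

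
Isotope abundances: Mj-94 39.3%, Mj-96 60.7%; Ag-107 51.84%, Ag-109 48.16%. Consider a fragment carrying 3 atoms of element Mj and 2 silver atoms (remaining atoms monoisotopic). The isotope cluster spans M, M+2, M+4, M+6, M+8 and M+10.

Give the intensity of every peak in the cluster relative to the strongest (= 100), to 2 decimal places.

Element Mj pattern (n=3): 0.06069846 : 0.28125163 : 0.43440137 : 0.22364854
Silver pattern (n=2): 0.26873856 : 0.49932288 : 0.23193856
Convolve the two distributions (both contribute in 2-u steps):
  M: 0.06069846×0.26873856 = 0.016312
  M+2: 0.06069846×0.49932288 + 0.28125163×0.26873856 = 0.105891
  M+4: 0.06069846×0.23193856 + 0.28125163×0.49932288 + 0.43440137×0.26873856 = 0.271254
  M+6: 0.28125163×0.23193856 + 0.43440137×0.49932288 + 0.22364854×0.26873856 = 0.342243
  M+8: 0.43440137×0.23193856 + 0.22364854×0.49932288 = 0.212427
  M+10: 0.22364854×0.23193856 = 0.051873
Scale to base peak (0.342243) = 100: 4.77 : 30.94 : 79.26 : 100.00 : 62.07 : 15.16

4.77 : 30.94 : 79.26 : 100.00 : 62.07 : 15.16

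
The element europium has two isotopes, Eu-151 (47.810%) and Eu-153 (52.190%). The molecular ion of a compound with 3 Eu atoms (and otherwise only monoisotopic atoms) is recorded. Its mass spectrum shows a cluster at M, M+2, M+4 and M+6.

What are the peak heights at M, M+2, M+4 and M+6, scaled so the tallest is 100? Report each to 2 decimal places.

Expanding (0.47810 + 0.52190)^3:
P(M) = 0.47810^3 = 0.109284
P(M+2) = 3 × 0.47810^2 × 0.52190^1 = 0.357887
P(M+4) = 3 × 0.47810^1 × 0.52190^2 = 0.390674
P(M+6) = 0.52190^3 = 0.142155
The M+4 peak is largest (0.390674); scaling to 100 gives 27.97 : 91.61 : 100.00 : 36.39.

27.97 : 91.61 : 100.00 : 36.39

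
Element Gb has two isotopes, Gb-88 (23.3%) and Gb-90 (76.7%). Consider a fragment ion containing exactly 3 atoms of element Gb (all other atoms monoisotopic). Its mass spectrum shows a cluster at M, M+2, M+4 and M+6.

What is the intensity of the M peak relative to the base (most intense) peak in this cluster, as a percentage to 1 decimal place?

Binomial terms of (0.233 + 0.767)^3: M 0.0126, M+2 0.1249, M+4 0.4112, M+6 0.4512 → M+6 is the base peak.
P(M+6) = C(3,3) × 0.233^0 × 0.767^3 = 1 × 1.0000 × 0.45121766 = 0.451218 (base)
P(M) = C(3,0) × 0.233^3 × 0.767^0 = 1 × 0.01264934 × 1.0000 = 0.012649
Relative intensity = 0.012649 / 0.451218 × 100 = 2.8

2.8%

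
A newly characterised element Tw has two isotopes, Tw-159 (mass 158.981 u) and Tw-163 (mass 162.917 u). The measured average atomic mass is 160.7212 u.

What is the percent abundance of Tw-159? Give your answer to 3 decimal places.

Let x be the fractional abundance of Tw-159; then Tw-163 has abundance 1 − x.
158.981·x + 162.917·(1 − x) = 160.7212
(158.981 − 162.917)·x = 160.7212 − 162.917
x = -2.1958 / -3.936 = 0.55788 → 55.788% Tw-159, 44.212% Tw-163.

55.788%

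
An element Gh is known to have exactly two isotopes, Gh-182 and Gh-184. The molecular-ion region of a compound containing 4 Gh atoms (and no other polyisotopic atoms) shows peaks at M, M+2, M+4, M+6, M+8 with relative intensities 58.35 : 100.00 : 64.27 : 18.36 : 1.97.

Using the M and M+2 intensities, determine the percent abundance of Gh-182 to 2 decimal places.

70.01%

Let p = fractional abundance of Gh-182. I(M+2)/I(M) = [C(4,1)·p^3·(1−p)] / p^4 = 4·(1−p)/p = 100.00/58.35 = 1.7138
(1−p)/p = 1.7138/4 = 0.4284  ⇒  p = 1/(1 + 0.4284) = 0.7001
Gh-182: 70.01%, Gh-184: 29.99%.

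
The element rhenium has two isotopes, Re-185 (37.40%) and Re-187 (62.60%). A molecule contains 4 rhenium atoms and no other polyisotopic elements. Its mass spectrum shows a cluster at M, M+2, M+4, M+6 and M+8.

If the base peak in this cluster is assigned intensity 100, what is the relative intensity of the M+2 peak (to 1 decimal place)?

35.7

(0.3740 + 0.6260)^4 gives M 0.0196, M+2 0.1310, M+4 0.3289, M+6 0.3670, M+8 0.1536; the largest is M+6.
P(M+6) = C(4,3) × 0.3740^1 × 0.6260^3 = 4 × 0.3740 × 0.24531438 = 0.366990 (base)
P(M+2) = C(4,1) × 0.3740^3 × 0.6260^1 = 4 × 0.05231362 × 0.6260 = 0.130993
Relative intensity = 0.130993 / 0.366990 × 100 = 35.7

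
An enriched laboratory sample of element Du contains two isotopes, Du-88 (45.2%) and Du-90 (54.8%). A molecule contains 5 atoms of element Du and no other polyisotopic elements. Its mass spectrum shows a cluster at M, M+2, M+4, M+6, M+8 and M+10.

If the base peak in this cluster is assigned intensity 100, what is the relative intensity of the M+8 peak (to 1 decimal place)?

Term probabilities: M 0.0189, M+2 0.1144, M+4 0.2773, M+6 0.3362, M+8 0.2038, M+10 0.0494. Base peak = M+6.
P(M+6) = C(5,3) × 0.452^2 × 0.548^3 = 10 × 0.204304 × 0.16456659 = 0.336216 (base)
P(M+8) = C(5,4) × 0.452^1 × 0.548^4 = 5 × 0.4520 × 0.09018249 = 0.203812
Relative intensity = 0.203812 / 0.336216 × 100 = 60.6

60.6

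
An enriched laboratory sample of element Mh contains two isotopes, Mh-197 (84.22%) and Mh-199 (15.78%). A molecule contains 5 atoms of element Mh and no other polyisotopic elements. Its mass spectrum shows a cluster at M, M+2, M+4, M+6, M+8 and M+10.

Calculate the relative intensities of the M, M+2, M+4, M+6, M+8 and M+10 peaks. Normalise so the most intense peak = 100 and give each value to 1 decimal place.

The 5 Mh atoms are independent, so intensities follow the terms of (0.8422 + 0.1578)^5.
P(M) = 0.8422^5 = 0.423717
P(M+2) = 5 × 0.8422^4 × 0.1578^1 = 0.396952
P(M+4) = 10 × 0.8422^3 × 0.1578^2 = 0.148751
P(M+6) = 10 × 0.8422^2 × 0.1578^3 = 0.027871
P(M+8) = 5 × 0.8422^1 × 0.1578^4 = 0.002611
P(M+10) = 0.1578^5 = 0.000098
The M peak is largest (0.423717); scaling to 100 gives 100.0 : 93.7 : 35.1 : 6.6 : 0.6 : 0.0.

100.0 : 93.7 : 35.1 : 6.6 : 0.6 : 0.0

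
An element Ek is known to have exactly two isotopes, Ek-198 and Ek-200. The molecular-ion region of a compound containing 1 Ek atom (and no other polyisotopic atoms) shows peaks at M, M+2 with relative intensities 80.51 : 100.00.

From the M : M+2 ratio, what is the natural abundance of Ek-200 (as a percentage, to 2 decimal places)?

55.40%

If p is the fraction of Ek that is Ek-198, then I(M+2)/I(M) = [C(1,1)·p^0·(1−p)] / p^1 = 1·(1−p)/p = 100.00/80.51 = 1.2421
(1−p)/p = 1.2421/1 = 1.2421  ⇒  p = 1/(1 + 1.2421) = 0.4460
Ek-198: 44.60%, Ek-200: 55.40%.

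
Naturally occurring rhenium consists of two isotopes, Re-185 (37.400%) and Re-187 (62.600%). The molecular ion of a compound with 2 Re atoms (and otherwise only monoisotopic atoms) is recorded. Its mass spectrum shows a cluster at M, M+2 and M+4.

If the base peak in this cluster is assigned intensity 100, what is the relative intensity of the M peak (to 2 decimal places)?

29.87

Term probabilities: M 0.1399, M+2 0.4682, M+4 0.3919. Base peak = M+2.
P(M+2) = C(2,1) × 0.37400^1 × 0.62600^1 = 2 × 0.3740 × 0.6260 = 0.468248 (base)
P(M) = C(2,0) × 0.37400^2 × 0.62600^0 = 1 × 0.139876 × 1.0000 = 0.139876
Relative intensity = 0.139876 / 0.468248 × 100 = 29.87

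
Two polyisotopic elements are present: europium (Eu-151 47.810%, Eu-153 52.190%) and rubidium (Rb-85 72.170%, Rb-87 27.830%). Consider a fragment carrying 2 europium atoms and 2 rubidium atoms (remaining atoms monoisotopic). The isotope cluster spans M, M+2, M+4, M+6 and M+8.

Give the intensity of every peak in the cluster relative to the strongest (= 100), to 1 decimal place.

Europium pattern (n=2): 0.22857961 : 0.49904078 : 0.27237961
Rubidium pattern (n=2): 0.52085089 : 0.40169822 : 0.07745089
Convolve the two distributions (both contribute in 2-u steps):
  M: 0.22857961×0.52085089 = 0.119056
  M+2: 0.22857961×0.40169822 + 0.49904078×0.52085089 = 0.351746
  M+4: 0.22857961×0.07745089 + 0.49904078×0.40169822 + 0.27237961×0.52085089 = 0.360037
  M+6: 0.49904078×0.07745089 + 0.27237961×0.40169822 = 0.148066
  M+8: 0.27237961×0.07745089 = 0.021096
Scale to base peak (0.360037) = 100: 33.1 : 97.7 : 100.0 : 41.1 : 5.9

33.1 : 97.7 : 100.0 : 41.1 : 5.9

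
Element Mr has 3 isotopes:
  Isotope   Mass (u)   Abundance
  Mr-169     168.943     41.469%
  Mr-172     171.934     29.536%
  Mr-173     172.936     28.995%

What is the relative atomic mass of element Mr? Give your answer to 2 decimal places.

170.98 u

Ar = Σ fᵢ·mᵢ = 0.41469 × 168.943 + 0.29536 × 171.934 + 0.28995 × 172.936
= 70.0590 + 50.7824 + 50.1428 = 170.9842 u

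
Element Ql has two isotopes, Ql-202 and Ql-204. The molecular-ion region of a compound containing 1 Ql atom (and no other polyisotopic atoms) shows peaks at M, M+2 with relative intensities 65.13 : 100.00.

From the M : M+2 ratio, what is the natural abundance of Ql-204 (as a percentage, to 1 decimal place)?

60.6%

Let p = fractional abundance of Ql-202. I(M+2)/I(M) = [C(1,1)·p^0·(1−p)] / p^1 = 1·(1−p)/p = 100.00/65.13 = 1.5354
(1−p)/p = 1.5354/1 = 1.5354  ⇒  p = 1/(1 + 1.5354) = 0.3944
Ql-202: 39.4%, Ql-204: 60.6%.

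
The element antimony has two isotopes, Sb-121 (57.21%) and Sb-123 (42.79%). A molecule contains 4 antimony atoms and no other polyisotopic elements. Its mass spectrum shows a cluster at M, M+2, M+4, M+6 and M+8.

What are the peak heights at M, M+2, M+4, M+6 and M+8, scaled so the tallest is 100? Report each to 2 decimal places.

29.79 : 89.13 : 100.00 : 49.86 : 9.32

The 4 Sb atoms are independent, so intensities follow the terms of (0.5721 + 0.4279)^4.
P(M) = 0.5721^4 = 0.107124
P(M+2) = 4 × 0.5721^3 × 0.4279^1 = 0.320493
P(M+4) = 6 × 0.5721^2 × 0.4279^2 = 0.359567
P(M+6) = 4 × 0.5721^1 × 0.4279^3 = 0.179291
P(M+8) = 0.4279^4 = 0.033525
The M+4 peak is largest (0.359567); scaling to 100 gives 29.79 : 89.13 : 100.00 : 49.86 : 9.32.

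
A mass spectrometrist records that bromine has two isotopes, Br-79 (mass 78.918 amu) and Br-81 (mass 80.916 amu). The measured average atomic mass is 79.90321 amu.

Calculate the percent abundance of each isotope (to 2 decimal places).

Let x be the fractional abundance of Br-79; then Br-81 has abundance 1 − x.
78.918·x + 80.916·(1 − x) = 79.90321
(78.918 − 80.916)·x = 79.90321 − 80.916
x = -1.01279 / -1.998 = 0.50690 → 50.69% Br-79, 49.31% Br-81.

Br-79: 50.69%, Br-81: 49.31%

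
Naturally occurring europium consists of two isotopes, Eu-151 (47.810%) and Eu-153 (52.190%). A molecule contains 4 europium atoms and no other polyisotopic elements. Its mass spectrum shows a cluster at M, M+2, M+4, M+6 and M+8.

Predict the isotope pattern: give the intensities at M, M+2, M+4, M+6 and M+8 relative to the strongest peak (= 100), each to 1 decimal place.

Each Eu atom is independently Eu-151 (p = 0.47810) or Eu-153 (q = 0.52190); the cluster is the binomial expansion (p + q)^4.
P(M) = 0.47810^4 = 0.052249
P(M+2) = 4 × 0.47810^3 × 0.52190^1 = 0.228141
P(M+4) = 6 × 0.47810^2 × 0.52190^2 = 0.373563
P(M+6) = 4 × 0.47810^1 × 0.52190^3 = 0.271857
P(M+8) = 0.52190^4 = 0.074191
The M+4 peak is largest (0.373563); scaling to 100 gives 14.0 : 61.1 : 100.0 : 72.8 : 19.9.

14.0 : 61.1 : 100.0 : 72.8 : 19.9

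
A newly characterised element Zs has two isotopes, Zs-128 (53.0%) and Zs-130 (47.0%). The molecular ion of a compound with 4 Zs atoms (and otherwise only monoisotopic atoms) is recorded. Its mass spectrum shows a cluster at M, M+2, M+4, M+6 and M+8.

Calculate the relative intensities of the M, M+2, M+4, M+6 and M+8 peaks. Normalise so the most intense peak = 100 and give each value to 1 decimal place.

The 4 Zs atoms are independent, so intensities follow the terms of (0.530 + 0.470)^4.
P(M) = 0.530^4 = 0.078905
P(M+2) = 4 × 0.530^3 × 0.470^1 = 0.279889
P(M+4) = 6 × 0.530^2 × 0.470^2 = 0.372305
P(M+6) = 4 × 0.530^1 × 0.470^3 = 0.220105
P(M+8) = 0.470^4 = 0.048797
The M+4 peak is largest (0.372305); scaling to 100 gives 21.2 : 75.2 : 100.0 : 59.1 : 13.1.

21.2 : 75.2 : 100.0 : 59.1 : 13.1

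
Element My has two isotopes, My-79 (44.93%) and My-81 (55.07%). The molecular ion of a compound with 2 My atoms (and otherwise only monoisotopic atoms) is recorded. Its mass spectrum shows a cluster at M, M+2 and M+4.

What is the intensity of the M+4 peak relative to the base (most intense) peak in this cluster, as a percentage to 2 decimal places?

(0.4493 + 0.5507)^2 gives M 0.2019, M+2 0.4949, M+4 0.3033; the largest is M+2.
P(M+2) = C(2,1) × 0.4493^1 × 0.5507^1 = 2 × 0.4493 × 0.5507 = 0.494859 (base)
P(M+4) = C(2,2) × 0.4493^0 × 0.5507^2 = 1 × 1.0000 × 0.30327049 = 0.303270
Relative intensity = 0.303270 / 0.494859 × 100 = 61.28

61.28%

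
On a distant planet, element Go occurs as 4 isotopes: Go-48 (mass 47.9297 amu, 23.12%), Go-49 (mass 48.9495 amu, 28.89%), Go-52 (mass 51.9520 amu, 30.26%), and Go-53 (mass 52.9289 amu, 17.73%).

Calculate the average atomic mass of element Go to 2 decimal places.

50.33 amu

Ar = Σ fᵢ·mᵢ = 0.2312 × 47.9297 + 0.2889 × 48.9495 + 0.3026 × 51.9520 + 0.1773 × 52.9289
= 11.08135 + 14.14151 + 15.72068 + 9.38429 = 50.32783 amu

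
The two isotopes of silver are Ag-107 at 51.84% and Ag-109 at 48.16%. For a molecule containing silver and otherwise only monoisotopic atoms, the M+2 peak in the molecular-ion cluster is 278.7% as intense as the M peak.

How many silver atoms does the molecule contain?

3

With n Ag atoms, P(M+2)/P(M) = C(n,1)·p^(n−1)q / p^n = n·q/p = n · 0.4816/0.5184.
n = 2.787 × 0.5184/0.4816 = 3.00 ≈ 3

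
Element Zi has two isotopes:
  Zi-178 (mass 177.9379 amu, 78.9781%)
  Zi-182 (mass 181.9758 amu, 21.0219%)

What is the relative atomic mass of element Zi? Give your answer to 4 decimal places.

178.7867 amu

The abundance-weighted mean is 0.789781 × 177.9379 + 0.210219 × 181.9758
= 140.53197 + 38.25477 = 178.78674 amu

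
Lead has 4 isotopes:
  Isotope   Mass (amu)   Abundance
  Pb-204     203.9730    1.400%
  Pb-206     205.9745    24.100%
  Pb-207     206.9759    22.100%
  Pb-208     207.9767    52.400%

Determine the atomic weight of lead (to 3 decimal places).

207.217 amu

Average mass = Σ (abundance × isotope mass) = 0.01400 × 203.9730 + 0.24100 × 205.9745 + 0.22100 × 206.9759 + 0.52400 × 207.9767
= 2.85562 + 49.63985 + 45.74167 + 108.97979 = 207.21693 amu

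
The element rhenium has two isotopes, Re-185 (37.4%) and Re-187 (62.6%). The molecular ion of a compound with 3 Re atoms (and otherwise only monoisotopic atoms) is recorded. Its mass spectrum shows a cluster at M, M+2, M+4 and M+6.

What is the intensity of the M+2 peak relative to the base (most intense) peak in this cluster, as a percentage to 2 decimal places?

(0.374 + 0.626)^3 gives M 0.0523, M+2 0.2627, M+4 0.4397, M+6 0.2453; the largest is M+4.
P(M+4) = C(3,2) × 0.374^1 × 0.626^2 = 3 × 0.3740 × 0.391876 = 0.439685 (base)
P(M+2) = C(3,1) × 0.374^2 × 0.626^1 = 3 × 0.139876 × 0.6260 = 0.262687
Relative intensity = 0.262687 / 0.439685 × 100 = 59.74

59.74%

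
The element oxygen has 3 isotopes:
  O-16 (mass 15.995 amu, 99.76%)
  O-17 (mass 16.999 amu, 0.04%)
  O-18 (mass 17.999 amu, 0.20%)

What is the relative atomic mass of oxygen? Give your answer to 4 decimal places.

15.9994 amu

Ar = Σ fᵢ·mᵢ = 0.9976 × 15.995 + 0.0004 × 16.999 + 0.0020 × 17.999
= 15.95661 + 0.00680 + 0.03600 = 15.99941 amu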